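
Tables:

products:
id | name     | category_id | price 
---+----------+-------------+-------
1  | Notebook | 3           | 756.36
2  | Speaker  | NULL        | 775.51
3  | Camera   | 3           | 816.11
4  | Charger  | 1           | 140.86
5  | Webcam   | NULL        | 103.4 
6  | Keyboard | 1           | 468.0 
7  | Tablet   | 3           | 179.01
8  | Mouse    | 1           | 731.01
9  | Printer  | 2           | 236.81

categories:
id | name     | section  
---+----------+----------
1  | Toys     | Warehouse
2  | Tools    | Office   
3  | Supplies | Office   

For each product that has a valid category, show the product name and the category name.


INNER JOIN keeps only products rows whose category_id matches an id in categories. Walk through each product:
  - product 1 (Notebook): category_id=3 -> matches Supplies
  - product 2 (Speaker): category_id=NULL, no match -> dropped
  - product 3 (Camera): category_id=3 -> matches Supplies
  - product 4 (Charger): category_id=1 -> matches Toys
  - product 5 (Webcam): category_id=NULL, no match -> dropped
  - product 6 (Keyboard): category_id=1 -> matches Toys
  - product 7 (Tablet): category_id=3 -> matches Supplies
  - product 8 (Mouse): category_id=1 -> matches Toys
  - product 9 (Printer): category_id=2 -> matches Tools
So 2 of 9 rows are dropped.

SQL:
SELECT a.name, b.name AS category
FROM products a
INNER JOIN categories b ON a.category_id = b.id

Result:
name     | category
---------+---------
Notebook | Supplies
Camera   | Supplies
Charger  | Toys    
Keyboard | Toys    
Tablet   | Supplies
Mouse    | Toys    
Printer  | Tools   


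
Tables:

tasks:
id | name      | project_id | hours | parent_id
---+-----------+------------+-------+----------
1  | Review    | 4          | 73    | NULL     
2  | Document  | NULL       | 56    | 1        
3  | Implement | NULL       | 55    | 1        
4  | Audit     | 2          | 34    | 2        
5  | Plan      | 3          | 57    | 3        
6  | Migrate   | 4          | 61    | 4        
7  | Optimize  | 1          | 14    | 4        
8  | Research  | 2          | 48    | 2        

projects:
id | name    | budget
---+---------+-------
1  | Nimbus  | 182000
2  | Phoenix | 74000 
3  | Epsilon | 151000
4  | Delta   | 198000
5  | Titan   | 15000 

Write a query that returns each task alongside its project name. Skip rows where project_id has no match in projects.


INNER JOIN keeps only tasks rows whose project_id matches an id in projects. Walk through each task:
  - task 1 (Review): project_id=4 -> matches Delta
  - task 2 (Document): project_id=NULL, no match -> dropped
  - task 3 (Implement): project_id=NULL, no match -> dropped
  - task 4 (Audit): project_id=2 -> matches Phoenix
  - task 5 (Plan): project_id=3 -> matches Epsilon
  - task 6 (Migrate): project_id=4 -> matches Delta
  - task 7 (Optimize): project_id=1 -> matches Nimbus
  - task 8 (Research): project_id=2 -> matches Phoenix
So 2 of 8 rows are dropped.

SQL:
SELECT a.name, b.name AS project
FROM tasks a
INNER JOIN projects b ON a.project_id = b.id

Result:
name     | project
---------+--------
Review   | Delta  
Audit    | Phoenix
Plan     | Epsilon
Migrate  | Delta  
Optimize | Nimbus 
Research | Phoenix


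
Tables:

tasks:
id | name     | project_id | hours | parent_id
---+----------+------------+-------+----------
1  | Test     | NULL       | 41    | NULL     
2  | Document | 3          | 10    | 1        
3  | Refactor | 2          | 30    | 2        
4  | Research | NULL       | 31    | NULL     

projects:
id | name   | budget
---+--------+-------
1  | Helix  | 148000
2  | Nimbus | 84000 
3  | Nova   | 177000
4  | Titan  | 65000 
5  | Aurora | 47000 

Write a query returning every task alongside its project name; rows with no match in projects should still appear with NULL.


LEFT JOIN keeps every row from tasks (the left table); where project_id has no match in projects, the project columns become NULL. Walk through each task:
  - task 1 (Test): project_id=NULL, no match -> kept with NULL
  - task 2 (Document): project_id=3 -> matches Nova
  - task 3 (Refactor): project_id=2 -> matches Nimbus
  - task 4 (Research): project_id=NULL, no match -> kept with NULL
All 4 rows appear; 2 have NULL project.

SQL:
SELECT a.name, b.name AS project
FROM tasks a
LEFT JOIN projects b ON a.project_id = b.id

Result:
name     | project
---------+--------
Test     | NULL   
Document | Nova   
Refactor | Nimbus 
Research | NULL   


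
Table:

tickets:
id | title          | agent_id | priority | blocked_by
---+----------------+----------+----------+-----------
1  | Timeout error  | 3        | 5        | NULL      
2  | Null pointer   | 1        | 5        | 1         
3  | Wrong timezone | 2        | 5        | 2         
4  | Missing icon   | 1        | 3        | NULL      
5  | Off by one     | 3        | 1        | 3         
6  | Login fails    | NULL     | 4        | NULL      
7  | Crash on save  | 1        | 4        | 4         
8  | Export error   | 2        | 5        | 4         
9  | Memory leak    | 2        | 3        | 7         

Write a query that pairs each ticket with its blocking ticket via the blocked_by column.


This is a self-join: tickets is joined to a second copy of itself, matching each row's blocked_by to another row's id. Use LEFT JOIN so rows with blocked_by=NULL are kept.
  - ticket 1 (Timeout error): blocked_by=NULL -> NULL
  - ticket 2 (Null pointer): blocked_by=1 -> Timeout error
  - ticket 3 (Wrong timezone): blocked_by=2 -> Null pointer
  - ticket 4 (Missing icon): blocked_by=NULL -> NULL
  - ticket 5 (Off by one): blocked_by=3 -> Wrong timezone
  - ticket 6 (Login fails): blocked_by=NULL -> NULL
  - ticket 7 (Crash on save): blocked_by=4 -> Missing icon
  - ticket 8 (Export error): blocked_by=4 -> Missing icon
  - ticket 9 (Memory leak): blocked_by=7 -> Crash on save

SQL:
SELECT a.title AS item, b.title AS blocked_by
FROM tickets a
LEFT JOIN tickets b ON a.blocked_by = b.id

Result:
item           | blocked_by    
---------------+---------------
Timeout error  | NULL          
Null pointer   | Timeout error 
Wrong timezone | Null pointer  
Missing icon   | NULL          
Off by one     | Wrong timezone
Login fails    | NULL          
Crash on save  | Missing icon  
Export error   | Missing icon  
Memory leak    | Crash on save 


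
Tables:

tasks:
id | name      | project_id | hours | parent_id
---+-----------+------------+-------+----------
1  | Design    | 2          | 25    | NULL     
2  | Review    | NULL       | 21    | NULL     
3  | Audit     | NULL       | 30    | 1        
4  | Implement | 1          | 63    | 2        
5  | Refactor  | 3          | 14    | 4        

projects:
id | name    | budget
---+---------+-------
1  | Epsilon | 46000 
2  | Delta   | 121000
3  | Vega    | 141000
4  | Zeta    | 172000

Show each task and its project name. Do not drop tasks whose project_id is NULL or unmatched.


LEFT JOIN keeps every row from tasks (the left table); where project_id has no match in projects, the project columns become NULL. Walk through each task:
  - task 1 (Design): project_id=2 -> matches Delta
  - task 2 (Review): project_id=NULL, no match -> kept with NULL
  - task 3 (Audit): project_id=NULL, no match -> kept with NULL
  - task 4 (Implement): project_id=1 -> matches Epsilon
  - task 5 (Refactor): project_id=3 -> matches Vega
All 5 rows appear; 2 have NULL project.

SQL:
SELECT a.name, b.name AS project
FROM tasks a
LEFT JOIN projects b ON a.project_id = b.id

Result:
name      | project
----------+--------
Design    | Delta  
Review    | NULL   
Audit     | NULL   
Implement | Epsilon
Refactor  | Vega   


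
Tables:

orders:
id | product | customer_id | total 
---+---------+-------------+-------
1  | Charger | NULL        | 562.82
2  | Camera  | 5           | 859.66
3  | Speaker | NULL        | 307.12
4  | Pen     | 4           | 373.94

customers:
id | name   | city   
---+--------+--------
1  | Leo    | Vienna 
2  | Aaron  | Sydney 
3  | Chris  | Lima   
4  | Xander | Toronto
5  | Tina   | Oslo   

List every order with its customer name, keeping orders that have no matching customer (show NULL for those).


LEFT JOIN keeps every row from orders (the left table); where customer_id has no match in customers, the customer columns become NULL. Walk through each order:
  - order 1 (Charger): customer_id=NULL, no match -> kept with NULL
  - order 2 (Camera): customer_id=5 -> matches Tina
  - order 3 (Speaker): customer_id=NULL, no match -> kept with NULL
  - order 4 (Pen): customer_id=4 -> matches Xander
All 4 rows appear; 2 have NULL customer.

SQL:
SELECT a.product, b.name AS customer
FROM orders a
LEFT JOIN customers b ON a.customer_id = b.id

Result:
product | customer
--------+---------
Charger | NULL    
Camera  | Tina    
Speaker | NULL    
Pen     | Xander  


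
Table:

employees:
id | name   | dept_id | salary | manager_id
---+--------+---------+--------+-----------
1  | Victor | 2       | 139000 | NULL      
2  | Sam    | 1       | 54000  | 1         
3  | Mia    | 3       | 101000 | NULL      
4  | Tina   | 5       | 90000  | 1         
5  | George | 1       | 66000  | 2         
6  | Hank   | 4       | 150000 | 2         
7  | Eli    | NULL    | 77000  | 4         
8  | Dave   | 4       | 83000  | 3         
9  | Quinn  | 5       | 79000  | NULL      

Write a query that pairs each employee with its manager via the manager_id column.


This is a self-join: employees is joined to a second copy of itself, matching each row's manager_id to another row's id. Use LEFT JOIN so rows with manager_id=NULL are kept.
  - employee 1 (Victor): manager_id=NULL -> NULL
  - employee 2 (Sam): manager_id=1 -> Victor
  - employee 3 (Mia): manager_id=NULL -> NULL
  - employee 4 (Tina): manager_id=1 -> Victor
  - employee 5 (George): manager_id=2 -> Sam
  - employee 6 (Hank): manager_id=2 -> Sam
  - employee 7 (Eli): manager_id=4 -> Tina
  - employee 8 (Dave): manager_id=3 -> Mia
  - employee 9 (Quinn): manager_id=NULL -> NULL

SQL:
SELECT a.name AS item, b.name AS manager
FROM employees a
LEFT JOIN employees b ON a.manager_id = b.id

Result:
item   | manager
-------+--------
Victor | NULL   
Sam    | Victor 
Mia    | NULL   
Tina   | Victor 
George | Sam    
Hank   | Sam    
Eli    | Tina   
Dave   | Mia    
Quinn  | NULL   


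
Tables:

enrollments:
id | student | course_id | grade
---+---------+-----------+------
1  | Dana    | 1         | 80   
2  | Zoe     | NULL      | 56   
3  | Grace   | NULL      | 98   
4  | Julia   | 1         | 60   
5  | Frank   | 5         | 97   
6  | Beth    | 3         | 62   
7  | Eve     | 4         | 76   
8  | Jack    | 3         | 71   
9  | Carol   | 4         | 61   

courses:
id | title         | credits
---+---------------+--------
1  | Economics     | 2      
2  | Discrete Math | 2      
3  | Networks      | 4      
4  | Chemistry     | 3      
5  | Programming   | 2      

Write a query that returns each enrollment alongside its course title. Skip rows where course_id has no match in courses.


INNER JOIN keeps only enrollments rows whose course_id matches an id in courses. Walk through each enrollment:
  - enrollment 1 (Dana): course_id=1 -> matches Economics
  - enrollment 2 (Zoe): course_id=NULL, no match -> dropped
  - enrollment 3 (Grace): course_id=NULL, no match -> dropped
  - enrollment 4 (Julia): course_id=1 -> matches Economics
  - enrollment 5 (Frank): course_id=5 -> matches Programming
  - enrollment 6 (Beth): course_id=3 -> matches Networks
  - enrollment 7 (Eve): course_id=4 -> matches Chemistry
  - enrollment 8 (Jack): course_id=3 -> matches Networks
  - enrollment 9 (Carol): course_id=4 -> matches Chemistry
So 2 of 9 rows are dropped.

SQL:
SELECT a.student, b.title AS course
FROM enrollments a
INNER JOIN courses b ON a.course_id = b.id

Result:
student | course     
--------+------------
Dana    | Economics  
Julia   | Economics  
Frank   | Programming
Beth    | Networks   
Eve     | Chemistry  
Jack    | Networks   
Carol   | Chemistry  


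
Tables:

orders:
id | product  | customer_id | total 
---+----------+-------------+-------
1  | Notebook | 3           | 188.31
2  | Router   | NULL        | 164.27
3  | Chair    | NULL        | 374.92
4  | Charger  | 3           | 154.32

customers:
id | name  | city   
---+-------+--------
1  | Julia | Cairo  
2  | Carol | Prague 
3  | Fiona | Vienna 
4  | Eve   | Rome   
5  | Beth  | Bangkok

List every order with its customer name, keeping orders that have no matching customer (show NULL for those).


LEFT JOIN keeps every row from orders (the left table); where customer_id has no match in customers, the customer columns become NULL. Walk through each order:
  - order 1 (Notebook): customer_id=3 -> matches Fiona
  - order 2 (Router): customer_id=NULL, no match -> kept with NULL
  - order 3 (Chair): customer_id=NULL, no match -> kept with NULL
  - order 4 (Charger): customer_id=3 -> matches Fiona
All 4 rows appear; 2 have NULL customer.

SQL:
SELECT a.product, b.name AS customer
FROM orders a
LEFT JOIN customers b ON a.customer_id = b.id

Result:
product  | customer
---------+---------
Notebook | Fiona   
Router   | NULL    
Chair    | NULL    
Charger  | Fiona   


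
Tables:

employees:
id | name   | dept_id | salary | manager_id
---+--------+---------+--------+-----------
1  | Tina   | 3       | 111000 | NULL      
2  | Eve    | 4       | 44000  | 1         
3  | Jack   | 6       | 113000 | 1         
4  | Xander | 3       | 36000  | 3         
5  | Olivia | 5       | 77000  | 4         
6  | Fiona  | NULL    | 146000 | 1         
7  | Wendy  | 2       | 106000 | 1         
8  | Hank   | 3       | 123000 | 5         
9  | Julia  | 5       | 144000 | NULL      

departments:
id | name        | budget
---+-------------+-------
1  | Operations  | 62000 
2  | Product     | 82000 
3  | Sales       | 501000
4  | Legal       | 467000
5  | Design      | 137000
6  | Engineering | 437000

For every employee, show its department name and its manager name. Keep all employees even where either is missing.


Two LEFT JOINs from the same base table employees: one to departments via dept_id, one to employees itself via manager_id. Both are LEFT so every employee is preserved.
Match against departments:
  - employee 1 (Tina): dept_id=3 -> matches Sales
  - employee 2 (Eve): dept_id=4 -> matches Legal
  - employee 3 (Jack): dept_id=6 -> matches Engineering
  - employee 4 (Xander): dept_id=3 -> matches Sales
  - employee 5 (Olivia): dept_id=5 -> matches Design
  - employee 6 (Fiona): dept_id=NULL, no match -> kept with NULL
  - employee 7 (Wendy): dept_id=2 -> matches Product
  - employee 8 (Hank): dept_id=3 -> matches Sales
  - employee 9 (Julia): dept_id=5 -> matches Design
Match against employees (self):
  - employee 1 (Tina): manager_id=NULL -> NULL
  - employee 2 (Eve): manager_id=1 -> Tina
  - employee 3 (Jack): manager_id=1 -> Tina
  - employee 4 (Xander): manager_id=3 -> Jack
  - employee 5 (Olivia): manager_id=4 -> Xander
  - employee 6 (Fiona): manager_id=1 -> Tina
  - employee 7 (Wendy): manager_id=1 -> Tina
  - employee 8 (Hank): manager_id=5 -> Olivia
  - employee 9 (Julia): manager_id=NULL -> NULL

SQL:
SELECT a.name, b.name AS department, c.name AS manager
FROM employees a
LEFT JOIN departments b ON a.dept_id = b.id
LEFT JOIN employees c ON a.manager_id = c.id

Result:
name   | department  | manager
-------+-------------+--------
Tina   | Sales       | NULL   
Eve    | Legal       | Tina   
Jack   | Engineering | Tina   
Xander | Sales       | Jack   
Olivia | Design      | Xander 
Fiona  | NULL        | Tina   
Wendy  | Product     | Tina   
Hank   | Sales       | Olivia 
Julia  | Design      | NULL   


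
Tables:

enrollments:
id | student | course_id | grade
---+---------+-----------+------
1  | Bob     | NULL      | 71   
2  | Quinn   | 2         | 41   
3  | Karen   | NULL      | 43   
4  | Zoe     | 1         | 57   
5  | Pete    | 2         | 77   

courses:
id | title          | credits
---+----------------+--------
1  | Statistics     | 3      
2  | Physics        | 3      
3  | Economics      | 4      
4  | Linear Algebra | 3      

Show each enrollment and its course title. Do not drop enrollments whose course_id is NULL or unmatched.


LEFT JOIN keeps every row from enrollments (the left table); where course_id has no match in courses, the course columns become NULL. Walk through each enrollment:
  - enrollment 1 (Bob): course_id=NULL, no match -> kept with NULL
  - enrollment 2 (Quinn): course_id=2 -> matches Physics
  - enrollment 3 (Karen): course_id=NULL, no match -> kept with NULL
  - enrollment 4 (Zoe): course_id=1 -> matches Statistics
  - enrollment 5 (Pete): course_id=2 -> matches Physics
All 5 rows appear; 2 have NULL course.

SQL:
SELECT a.student, b.title AS course
FROM enrollments a
LEFT JOIN courses b ON a.course_id = b.id

Result:
student | course    
--------+-----------
Bob     | NULL      
Quinn   | Physics   
Karen   | NULL      
Zoe     | Statistics
Pete    | Physics   


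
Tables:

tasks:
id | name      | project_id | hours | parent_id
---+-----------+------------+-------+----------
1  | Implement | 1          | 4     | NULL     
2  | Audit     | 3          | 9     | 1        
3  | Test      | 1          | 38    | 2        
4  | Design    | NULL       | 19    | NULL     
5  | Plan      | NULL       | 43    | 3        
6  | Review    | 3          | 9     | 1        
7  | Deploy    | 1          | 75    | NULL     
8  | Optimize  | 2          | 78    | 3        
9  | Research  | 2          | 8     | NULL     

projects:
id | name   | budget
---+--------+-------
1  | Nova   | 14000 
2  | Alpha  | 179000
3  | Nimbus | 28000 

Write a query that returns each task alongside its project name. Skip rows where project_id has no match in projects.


INNER JOIN keeps only tasks rows whose project_id matches an id in projects. Walk through each task:
  - task 1 (Implement): project_id=1 -> matches Nova
  - task 2 (Audit): project_id=3 -> matches Nimbus
  - task 3 (Test): project_id=1 -> matches Nova
  - task 4 (Design): project_id=NULL, no match -> dropped
  - task 5 (Plan): project_id=NULL, no match -> dropped
  - task 6 (Review): project_id=3 -> matches Nimbus
  - task 7 (Deploy): project_id=1 -> matches Nova
  - task 8 (Optimize): project_id=2 -> matches Alpha
  - task 9 (Research): project_id=2 -> matches Alpha
So 2 of 9 rows are dropped.

SQL:
SELECT a.name, b.name AS project
FROM tasks a
INNER JOIN projects b ON a.project_id = b.id

Result:
name      | project
----------+--------
Implement | Nova   
Audit     | Nimbus 
Test      | Nova   
Review    | Nimbus 
Deploy    | Nova   
Optimize  | Alpha  
Research  | Alpha  


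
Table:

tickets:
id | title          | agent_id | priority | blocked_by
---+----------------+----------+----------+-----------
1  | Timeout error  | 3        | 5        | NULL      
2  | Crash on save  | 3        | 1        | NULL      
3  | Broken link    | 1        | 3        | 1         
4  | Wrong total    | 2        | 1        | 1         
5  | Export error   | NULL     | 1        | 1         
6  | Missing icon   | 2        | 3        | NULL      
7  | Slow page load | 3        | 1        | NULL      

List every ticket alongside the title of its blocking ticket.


This is a self-join: tickets is joined to a second copy of itself, matching each row's blocked_by to another row's id. Use LEFT JOIN so rows with blocked_by=NULL are kept.
  - ticket 1 (Timeout error): blocked_by=NULL -> NULL
  - ticket 2 (Crash on save): blocked_by=NULL -> NULL
  - ticket 3 (Broken link): blocked_by=1 -> Timeout error
  - ticket 4 (Wrong total): blocked_by=1 -> Timeout error
  - ticket 5 (Export error): blocked_by=1 -> Timeout error
  - ticket 6 (Missing icon): blocked_by=NULL -> NULL
  - ticket 7 (Slow page load): blocked_by=NULL -> NULL

SQL:
SELECT a.title AS item, b.title AS blocked_by
FROM tickets a
LEFT JOIN tickets b ON a.blocked_by = b.id

Result:
item           | blocked_by   
---------------+--------------
Timeout error  | NULL         
Crash on save  | NULL         
Broken link    | Timeout error
Wrong total    | Timeout error
Export error   | Timeout error
Missing icon   | NULL         
Slow page load | NULL         


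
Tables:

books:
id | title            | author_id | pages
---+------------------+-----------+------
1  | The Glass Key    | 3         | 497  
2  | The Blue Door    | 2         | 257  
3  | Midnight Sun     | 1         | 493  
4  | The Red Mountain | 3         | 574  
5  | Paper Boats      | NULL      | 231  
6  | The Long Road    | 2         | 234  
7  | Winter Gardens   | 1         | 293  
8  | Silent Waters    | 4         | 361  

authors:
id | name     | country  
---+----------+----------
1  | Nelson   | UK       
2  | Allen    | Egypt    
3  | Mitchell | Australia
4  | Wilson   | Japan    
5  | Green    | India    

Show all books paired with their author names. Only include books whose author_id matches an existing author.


INNER JOIN keeps only books rows whose author_id matches an id in authors. Walk through each book:
  - book 1 (The Glass Key): author_id=3 -> matches Mitchell
  - book 2 (The Blue Door): author_id=2 -> matches Allen
  - book 3 (Midnight Sun): author_id=1 -> matches Nelson
  - book 4 (The Red Mountain): author_id=3 -> matches Mitchell
  - book 5 (Paper Boats): author_id=NULL, no match -> dropped
  - book 6 (The Long Road): author_id=2 -> matches Allen
  - book 7 (Winter Gardens): author_id=1 -> matches Nelson
  - book 8 (Silent Waters): author_id=4 -> matches Wilson
So 1 of 8 rows is dropped.

SQL:
SELECT a.title, b.name AS author
FROM books a
INNER JOIN authors b ON a.author_id = b.id

Result:
title            | author  
-----------------+---------
The Glass Key    | Mitchell
The Blue Door    | Allen   
Midnight Sun     | Nelson  
The Red Mountain | Mitchell
The Long Road    | Allen   
Winter Gardens   | Nelson  
Silent Waters    | Wilson  


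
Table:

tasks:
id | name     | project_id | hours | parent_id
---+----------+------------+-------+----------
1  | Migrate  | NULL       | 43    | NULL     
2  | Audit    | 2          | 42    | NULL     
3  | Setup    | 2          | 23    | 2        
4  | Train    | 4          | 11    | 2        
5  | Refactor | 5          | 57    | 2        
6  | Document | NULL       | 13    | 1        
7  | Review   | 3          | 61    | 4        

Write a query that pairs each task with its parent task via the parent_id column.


This is a self-join: tasks is joined to a second copy of itself, matching each row's parent_id to another row's id. Use LEFT JOIN so rows with parent_id=NULL are kept.
  - task 1 (Migrate): parent_id=NULL -> NULL
  - task 2 (Audit): parent_id=NULL -> NULL
  - task 3 (Setup): parent_id=2 -> Audit
  - task 4 (Train): parent_id=2 -> Audit
  - task 5 (Refactor): parent_id=2 -> Audit
  - task 6 (Document): parent_id=1 -> Migrate
  - task 7 (Review): parent_id=4 -> Train

SQL:
SELECT a.name AS item, b.name AS parent
FROM tasks a
LEFT JOIN tasks b ON a.parent_id = b.id

Result:
item     | parent 
---------+--------
Migrate  | NULL   
Audit    | NULL   
Setup    | Audit  
Train    | Audit  
Refactor | Audit  
Document | Migrate
Review   | Train  


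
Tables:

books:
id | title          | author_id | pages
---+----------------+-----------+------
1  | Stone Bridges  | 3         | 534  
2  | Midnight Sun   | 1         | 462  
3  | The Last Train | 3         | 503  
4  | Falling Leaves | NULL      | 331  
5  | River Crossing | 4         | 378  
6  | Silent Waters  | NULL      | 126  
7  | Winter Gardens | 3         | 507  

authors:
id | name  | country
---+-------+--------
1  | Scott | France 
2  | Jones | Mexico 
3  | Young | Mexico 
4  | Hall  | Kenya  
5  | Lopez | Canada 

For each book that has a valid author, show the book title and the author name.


INNER JOIN keeps only books rows whose author_id matches an id in authors. Walk through each book:
  - book 1 (Stone Bridges): author_id=3 -> matches Young
  - book 2 (Midnight Sun): author_id=1 -> matches Scott
  - book 3 (The Last Train): author_id=3 -> matches Young
  - book 4 (Falling Leaves): author_id=NULL, no match -> dropped
  - book 5 (River Crossing): author_id=4 -> matches Hall
  - book 6 (Silent Waters): author_id=NULL, no match -> dropped
  - book 7 (Winter Gardens): author_id=3 -> matches Young
So 2 of 7 rows are dropped.

SQL:
SELECT a.title, b.name AS author
FROM books a
INNER JOIN authors b ON a.author_id = b.id

Result:
title          | author
---------------+-------
Stone Bridges  | Young 
Midnight Sun   | Scott 
The Last Train | Young 
River Crossing | Hall  
Winter Gardens | Young 


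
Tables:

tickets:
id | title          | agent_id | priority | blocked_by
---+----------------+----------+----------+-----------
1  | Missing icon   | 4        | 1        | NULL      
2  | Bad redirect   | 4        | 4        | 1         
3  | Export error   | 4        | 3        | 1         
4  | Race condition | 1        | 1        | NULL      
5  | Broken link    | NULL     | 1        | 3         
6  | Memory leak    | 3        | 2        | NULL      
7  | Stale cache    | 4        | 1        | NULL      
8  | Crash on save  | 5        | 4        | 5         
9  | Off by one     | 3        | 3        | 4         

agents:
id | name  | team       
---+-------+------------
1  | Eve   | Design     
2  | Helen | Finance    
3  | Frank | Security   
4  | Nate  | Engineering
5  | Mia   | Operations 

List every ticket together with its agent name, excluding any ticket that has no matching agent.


INNER JOIN keeps only tickets rows whose agent_id matches an id in agents. Walk through each ticket:
  - ticket 1 (Missing icon): agent_id=4 -> matches Nate
  - ticket 2 (Bad redirect): agent_id=4 -> matches Nate
  - ticket 3 (Export error): agent_id=4 -> matches Nate
  - ticket 4 (Race condition): agent_id=1 -> matches Eve
  - ticket 5 (Broken link): agent_id=NULL, no match -> dropped
  - ticket 6 (Memory leak): agent_id=3 -> matches Frank
  - ticket 7 (Stale cache): agent_id=4 -> matches Nate
  - ticket 8 (Crash on save): agent_id=5 -> matches Mia
  - ticket 9 (Off by one): agent_id=3 -> matches Frank
So 1 of 9 rows is dropped.

SQL:
SELECT a.title, b.name AS agent
FROM tickets a
INNER JOIN agents b ON a.agent_id = b.id

Result:
title          | agent
---------------+------
Missing icon   | Nate 
Bad redirect   | Nate 
Export error   | Nate 
Race condition | Eve  
Memory leak    | Frank
Stale cache    | Nate 
Crash on save  | Mia  
Off by one     | Frank


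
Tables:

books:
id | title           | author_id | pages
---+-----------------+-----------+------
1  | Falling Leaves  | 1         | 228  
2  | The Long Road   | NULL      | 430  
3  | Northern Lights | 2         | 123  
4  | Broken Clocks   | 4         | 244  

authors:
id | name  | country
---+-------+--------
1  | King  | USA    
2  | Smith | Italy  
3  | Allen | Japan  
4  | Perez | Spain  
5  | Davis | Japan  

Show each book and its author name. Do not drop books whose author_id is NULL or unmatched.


LEFT JOIN keeps every row from books (the left table); where author_id has no match in authors, the author columns become NULL. Walk through each book:
  - book 1 (Falling Leaves): author_id=1 -> matches King
  - book 2 (The Long Road): author_id=NULL, no match -> kept with NULL
  - book 3 (Northern Lights): author_id=2 -> matches Smith
  - book 4 (Broken Clocks): author_id=4 -> matches Perez
All 4 rows appear; 1 has NULL author.

SQL:
SELECT a.title, b.name AS author
FROM books a
LEFT JOIN authors b ON a.author_id = b.id

Result:
title           | author
----------------+-------
Falling Leaves  | King  
The Long Road   | NULL  
Northern Lights | Smith 
Broken Clocks   | Perez 


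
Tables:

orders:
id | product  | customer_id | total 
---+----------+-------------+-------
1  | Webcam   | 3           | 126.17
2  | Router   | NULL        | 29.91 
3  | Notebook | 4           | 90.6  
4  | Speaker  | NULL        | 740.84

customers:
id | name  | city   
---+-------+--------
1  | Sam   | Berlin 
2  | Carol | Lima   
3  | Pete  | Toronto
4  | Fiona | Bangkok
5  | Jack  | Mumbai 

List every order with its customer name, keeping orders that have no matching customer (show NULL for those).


LEFT JOIN keeps every row from orders (the left table); where customer_id has no match in customers, the customer columns become NULL. Walk through each order:
  - order 1 (Webcam): customer_id=3 -> matches Pete
  - order 2 (Router): customer_id=NULL, no match -> kept with NULL
  - order 3 (Notebook): customer_id=4 -> matches Fiona
  - order 4 (Speaker): customer_id=NULL, no match -> kept with NULL
All 4 rows appear; 2 have NULL customer.

SQL:
SELECT a.product, b.name AS customer
FROM orders a
LEFT JOIN customers b ON a.customer_id = b.id

Result:
product  | customer
---------+---------
Webcam   | Pete    
Router   | NULL    
Notebook | Fiona   
Speaker  | NULL    


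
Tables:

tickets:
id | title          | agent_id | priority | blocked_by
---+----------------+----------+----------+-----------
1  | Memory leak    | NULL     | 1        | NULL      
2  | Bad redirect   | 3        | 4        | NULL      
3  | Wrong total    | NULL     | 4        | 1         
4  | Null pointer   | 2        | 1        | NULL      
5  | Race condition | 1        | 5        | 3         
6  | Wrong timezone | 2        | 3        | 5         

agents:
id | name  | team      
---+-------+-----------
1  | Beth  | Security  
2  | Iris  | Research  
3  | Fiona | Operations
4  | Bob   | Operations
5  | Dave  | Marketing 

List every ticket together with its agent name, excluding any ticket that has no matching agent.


INNER JOIN keeps only tickets rows whose agent_id matches an id in agents. Walk through each ticket:
  - ticket 1 (Memory leak): agent_id=NULL, no match -> dropped
  - ticket 2 (Bad redirect): agent_id=3 -> matches Fiona
  - ticket 3 (Wrong total): agent_id=NULL, no match -> dropped
  - ticket 4 (Null pointer): agent_id=2 -> matches Iris
  - ticket 5 (Race condition): agent_id=1 -> matches Beth
  - ticket 6 (Wrong timezone): agent_id=2 -> matches Iris
So 2 of 6 rows are dropped.

SQL:
SELECT a.title, b.name AS agent
FROM tickets a
INNER JOIN agents b ON a.agent_id = b.id

Result:
title          | agent
---------------+------
Bad redirect   | Fiona
Null pointer   | Iris 
Race condition | Beth 
Wrong timezone | Iris 


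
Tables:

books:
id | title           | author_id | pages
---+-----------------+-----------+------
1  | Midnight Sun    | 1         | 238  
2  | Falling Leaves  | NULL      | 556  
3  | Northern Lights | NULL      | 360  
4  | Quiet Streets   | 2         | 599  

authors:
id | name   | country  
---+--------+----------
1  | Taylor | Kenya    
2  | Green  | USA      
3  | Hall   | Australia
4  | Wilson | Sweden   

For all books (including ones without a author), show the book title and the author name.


LEFT JOIN keeps every row from books (the left table); where author_id has no match in authors, the author columns become NULL. Walk through each book:
  - book 1 (Midnight Sun): author_id=1 -> matches Taylor
  - book 2 (Falling Leaves): author_id=NULL, no match -> kept with NULL
  - book 3 (Northern Lights): author_id=NULL, no match -> kept with NULL
  - book 4 (Quiet Streets): author_id=2 -> matches Green
All 4 rows appear; 2 have NULL author.

SQL:
SELECT a.title, b.name AS author
FROM books a
LEFT JOIN authors b ON a.author_id = b.id

Result:
title           | author
----------------+-------
Midnight Sun    | Taylor
Falling Leaves  | NULL  
Northern Lights | NULL  
Quiet Streets   | Green 


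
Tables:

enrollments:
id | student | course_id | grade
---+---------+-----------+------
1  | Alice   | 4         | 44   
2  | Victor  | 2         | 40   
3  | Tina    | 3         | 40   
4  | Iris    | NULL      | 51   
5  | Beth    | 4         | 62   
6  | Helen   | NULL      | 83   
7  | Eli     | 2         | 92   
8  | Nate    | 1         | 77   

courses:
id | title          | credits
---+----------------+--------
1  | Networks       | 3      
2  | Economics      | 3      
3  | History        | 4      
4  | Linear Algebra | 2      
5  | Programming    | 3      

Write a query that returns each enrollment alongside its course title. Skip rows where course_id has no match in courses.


INNER JOIN keeps only enrollments rows whose course_id matches an id in courses. Walk through each enrollment:
  - enrollment 1 (Alice): course_id=4 -> matches Linear Algebra
  - enrollment 2 (Victor): course_id=2 -> matches Economics
  - enrollment 3 (Tina): course_id=3 -> matches History
  - enrollment 4 (Iris): course_id=NULL, no match -> dropped
  - enrollment 5 (Beth): course_id=4 -> matches Linear Algebra
  - enrollment 6 (Helen): course_id=NULL, no match -> dropped
  - enrollment 7 (Eli): course_id=2 -> matches Economics
  - enrollment 8 (Nate): course_id=1 -> matches Networks
So 2 of 8 rows are dropped.

SQL:
SELECT a.student, b.title AS course
FROM enrollments a
INNER JOIN courses b ON a.course_id = b.id

Result:
student | course        
--------+---------------
Alice   | Linear Algebra
Victor  | Economics     
Tina    | History       
Beth    | Linear Algebra
Eli     | Economics     
Nate    | Networks      


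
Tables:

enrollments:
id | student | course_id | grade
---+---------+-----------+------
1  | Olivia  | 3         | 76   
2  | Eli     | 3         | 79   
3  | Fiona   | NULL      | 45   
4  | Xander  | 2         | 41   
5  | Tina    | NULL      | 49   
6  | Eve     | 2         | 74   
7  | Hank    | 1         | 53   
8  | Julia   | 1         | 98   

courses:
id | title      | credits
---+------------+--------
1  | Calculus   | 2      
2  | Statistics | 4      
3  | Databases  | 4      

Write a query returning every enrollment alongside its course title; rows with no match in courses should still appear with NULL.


LEFT JOIN keeps every row from enrollments (the left table); where course_id has no match in courses, the course columns become NULL. Walk through each enrollment:
  - enrollment 1 (Olivia): course_id=3 -> matches Databases
  - enrollment 2 (Eli): course_id=3 -> matches Databases
  - enrollment 3 (Fiona): course_id=NULL, no match -> kept with NULL
  - enrollment 4 (Xander): course_id=2 -> matches Statistics
  - enrollment 5 (Tina): course_id=NULL, no match -> kept with NULL
  - enrollment 6 (Eve): course_id=2 -> matches Statistics
  - enrollment 7 (Hank): course_id=1 -> matches Calculus
  - enrollment 8 (Julia): course_id=1 -> matches Calculus
All 8 rows appear; 2 have NULL course.

SQL:
SELECT a.student, b.title AS course
FROM enrollments a
LEFT JOIN courses b ON a.course_id = b.id

Result:
student | course    
--------+-----------
Olivia  | Databases 
Eli     | Databases 
Fiona   | NULL      
Xander  | Statistics
Tina    | NULL      
Eve     | Statistics
Hank    | Calculus  
Julia   | Calculus  


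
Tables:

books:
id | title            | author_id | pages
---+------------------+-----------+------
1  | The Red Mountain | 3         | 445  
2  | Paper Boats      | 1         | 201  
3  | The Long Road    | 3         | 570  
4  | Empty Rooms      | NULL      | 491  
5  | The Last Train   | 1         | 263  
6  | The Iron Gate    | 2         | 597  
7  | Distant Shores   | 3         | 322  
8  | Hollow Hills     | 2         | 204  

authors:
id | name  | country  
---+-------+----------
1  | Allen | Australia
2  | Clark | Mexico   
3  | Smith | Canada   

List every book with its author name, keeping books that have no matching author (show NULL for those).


LEFT JOIN keeps every row from books (the left table); where author_id has no match in authors, the author columns become NULL. Walk through each book:
  - book 1 (The Red Mountain): author_id=3 -> matches Smith
  - book 2 (Paper Boats): author_id=1 -> matches Allen
  - book 3 (The Long Road): author_id=3 -> matches Smith
  - book 4 (Empty Rooms): author_id=NULL, no match -> kept with NULL
  - book 5 (The Last Train): author_id=1 -> matches Allen
  - book 6 (The Iron Gate): author_id=2 -> matches Clark
  - book 7 (Distant Shores): author_id=3 -> matches Smith
  - book 8 (Hollow Hills): author_id=2 -> matches Clark
All 8 rows appear; 1 has NULL author.

SQL:
SELECT a.title, b.name AS author
FROM books a
LEFT JOIN authors b ON a.author_id = b.id

Result:
title            | author
-----------------+-------
The Red Mountain | Smith 
Paper Boats      | Allen 
The Long Road    | Smith 
Empty Rooms      | NULL  
The Last Train   | Allen 
The Iron Gate    | Clark 
Distant Shores   | Smith 
Hollow Hills     | Clark 


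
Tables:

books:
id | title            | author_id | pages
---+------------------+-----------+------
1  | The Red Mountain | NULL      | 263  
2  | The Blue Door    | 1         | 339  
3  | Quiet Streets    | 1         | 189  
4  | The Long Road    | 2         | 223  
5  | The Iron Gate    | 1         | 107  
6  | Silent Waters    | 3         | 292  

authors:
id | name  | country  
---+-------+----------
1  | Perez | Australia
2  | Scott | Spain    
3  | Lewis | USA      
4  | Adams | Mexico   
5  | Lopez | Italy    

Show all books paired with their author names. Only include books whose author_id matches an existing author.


INNER JOIN keeps only books rows whose author_id matches an id in authors. Walk through each book:
  - book 1 (The Red Mountain): author_id=NULL, no match -> dropped
  - book 2 (The Blue Door): author_id=1 -> matches Perez
  - book 3 (Quiet Streets): author_id=1 -> matches Perez
  - book 4 (The Long Road): author_id=2 -> matches Scott
  - book 5 (The Iron Gate): author_id=1 -> matches Perez
  - book 6 (Silent Waters): author_id=3 -> matches Lewis
So 1 of 6 rows is dropped.

SQL:
SELECT a.title, b.name AS author
FROM books a
INNER JOIN authors b ON a.author_id = b.id

Result:
title         | author
--------------+-------
The Blue Door | Perez 
Quiet Streets | Perez 
The Long Road | Scott 
The Iron Gate | Perez 
Silent Waters | Lewis 


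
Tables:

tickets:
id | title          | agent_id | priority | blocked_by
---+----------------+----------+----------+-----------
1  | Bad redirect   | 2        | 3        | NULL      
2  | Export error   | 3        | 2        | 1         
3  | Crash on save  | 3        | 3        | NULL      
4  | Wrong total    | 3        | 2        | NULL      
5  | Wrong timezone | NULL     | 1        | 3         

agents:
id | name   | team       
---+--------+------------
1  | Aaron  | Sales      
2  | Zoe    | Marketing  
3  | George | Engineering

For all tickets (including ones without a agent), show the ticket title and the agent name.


LEFT JOIN keeps every row from tickets (the left table); where agent_id has no match in agents, the agent columns become NULL. Walk through each ticket:
  - ticket 1 (Bad redirect): agent_id=2 -> matches Zoe
  - ticket 2 (Export error): agent_id=3 -> matches George
  - ticket 3 (Crash on save): agent_id=3 -> matches George
  - ticket 4 (Wrong total): agent_id=3 -> matches George
  - ticket 5 (Wrong timezone): agent_id=NULL, no match -> kept with NULL
All 5 rows appear; 1 has NULL agent.

SQL:
SELECT a.title, b.name AS agent
FROM tickets a
LEFT JOIN agents b ON a.agent_id = b.id

Result:
title          | agent 
---------------+-------
Bad redirect   | Zoe   
Export error   | George
Crash on save  | George
Wrong total    | George
Wrong timezone | NULL  


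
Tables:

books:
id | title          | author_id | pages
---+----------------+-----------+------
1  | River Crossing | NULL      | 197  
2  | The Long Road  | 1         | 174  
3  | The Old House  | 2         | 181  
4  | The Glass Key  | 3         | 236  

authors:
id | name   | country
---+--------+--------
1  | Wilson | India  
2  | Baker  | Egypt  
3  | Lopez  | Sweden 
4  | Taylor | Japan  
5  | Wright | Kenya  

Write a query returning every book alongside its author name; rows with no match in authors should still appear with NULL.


LEFT JOIN keeps every row from books (the left table); where author_id has no match in authors, the author columns become NULL. Walk through each book:
  - book 1 (River Crossing): author_id=NULL, no match -> kept with NULL
  - book 2 (The Long Road): author_id=1 -> matches Wilson
  - book 3 (The Old House): author_id=2 -> matches Baker
  - book 4 (The Glass Key): author_id=3 -> matches Lopez
All 4 rows appear; 1 has NULL author.

SQL:
SELECT a.title, b.name AS author
FROM books a
LEFT JOIN authors b ON a.author_id = b.id

Result:
title          | author
---------------+-------
River Crossing | NULL  
The Long Road  | Wilson
The Old House  | Baker 
The Glass Key  | Lopez 
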